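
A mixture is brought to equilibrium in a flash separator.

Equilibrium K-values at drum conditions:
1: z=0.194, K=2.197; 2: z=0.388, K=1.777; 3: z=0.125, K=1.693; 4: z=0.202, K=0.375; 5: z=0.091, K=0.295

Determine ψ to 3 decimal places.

Rachford–Rice: g(ψ) = Σ zᵢ(Kᵢ−1)/(1+ψ(Kᵢ−1)) = 0.
Feasibility: ΣzᵢKᵢ = 1.430, Σzᵢ/Kᵢ = 1.228 — both > 1, two phases present.
Newton iteration, ψ⁰ = 0.5:
  ψ = 0.500: g = 0.1440, g' = -0.538 → ψ = 0.768
  ψ = 0.768: g = -0.0161, g' = -0.699 → ψ = 0.745
  ψ = 0.745: g = -0.0003, g' = -0.674 → ψ = 0.744
Converged at ψ = 0.744.

ψ = 0.744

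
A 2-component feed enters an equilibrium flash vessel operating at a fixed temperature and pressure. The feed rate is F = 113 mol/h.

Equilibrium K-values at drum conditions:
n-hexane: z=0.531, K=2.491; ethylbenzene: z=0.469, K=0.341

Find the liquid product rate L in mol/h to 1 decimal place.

L = 57.5 mol/h

Material balance + equilibrium reduce to Σ zᵢ(Kᵢ−1)/(1+ψ(Kᵢ−1)) = 0.
Feasibility: ΣzᵢKᵢ = 1.483, Σzᵢ/Kᵢ = 1.589 — both > 1, two phases present.
Binary case is linear: z₁(K₁−1)(1+ψ(K₂−1)) + z₂(K₂−1)(1+ψ(K₁−1)) = 0
⇒ ψ = [z₁(K₁−1)+z₂(K₂−1)] / [−(K₁−1)(K₂−1)] = 0.4827/0.9826 = 0.491
Then V = ψ·F = 0.4912·113 = 55.5 mol/h and L = F − V = 57.5 mol/h.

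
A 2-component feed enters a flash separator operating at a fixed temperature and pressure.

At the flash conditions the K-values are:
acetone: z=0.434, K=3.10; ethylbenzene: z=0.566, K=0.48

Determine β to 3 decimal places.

Let β = V/F and solve Σ zᵢ(Kᵢ−1)/(1+β(Kᵢ−1)) = 0.
Check two-phase: ΣzᵢKᵢ = 1.617 > 1 and Σzᵢ/Kᵢ = 1.319 > 1, so g(0) = 0.617 > 0 and g(1) = -0.319 < 0.
Binary case is linear: z₁(K₁−1)(1+β(K₂−1)) + z₂(K₂−1)(1+β(K₁−1)) = 0
⇒ β = [z₁(K₁−1)+z₂(K₂−1)] / [−(K₁−1)(K₂−1)] = 0.6171/1.0920 = 0.565

β = 0.565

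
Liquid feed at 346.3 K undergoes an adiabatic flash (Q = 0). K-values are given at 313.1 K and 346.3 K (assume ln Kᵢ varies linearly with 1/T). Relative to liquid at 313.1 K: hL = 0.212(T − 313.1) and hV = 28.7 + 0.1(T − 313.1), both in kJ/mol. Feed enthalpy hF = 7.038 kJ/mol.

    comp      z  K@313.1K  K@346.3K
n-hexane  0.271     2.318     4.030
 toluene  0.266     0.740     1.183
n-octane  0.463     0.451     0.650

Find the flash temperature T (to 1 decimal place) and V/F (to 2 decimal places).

T = 318.8 K, V/F = 0.21

Adiabatic flash: solve Rachford–Rice at each trial T, then check hF = ψ·hV(T) + (1−ψ)·hL(T).
  T = 313.1 K: K = (2.318, 0.740, 0.451), RR gives ψ = 0.056, H_out = 1.617 kJ/mol
  T = 346.3 K: K = (4.030, 1.183, 0.650), RR gives ψ = 0.985, H_out = 31.646 kJ/mol
  T = 329.7 K: K = (3.099, 0.947, 0.546), RR gives ψ = 0.481, H_out = 16.426 kJ/mol
  T = 321.4 K: K = (2.690, 0.840, 0.498), RR gives ψ = 0.272, H_out = 9.304 kJ/mol
  T = 317.2 K: K = (2.497, 0.788, 0.474), RR gives ψ = 0.165, H_out = 5.542 kJ/mol
  T = 319.3 K: K = (2.593, 0.814, 0.486), RR gives ψ = 0.219, H_out = 7.447 kJ/mol
Linear interpolation between T = 317.2 (H_out = 5.542) and T = 319.3 (H_out = 7.447) on hF = 7.038 gives T ≈ 318.8 K, at which ψ = 0.21.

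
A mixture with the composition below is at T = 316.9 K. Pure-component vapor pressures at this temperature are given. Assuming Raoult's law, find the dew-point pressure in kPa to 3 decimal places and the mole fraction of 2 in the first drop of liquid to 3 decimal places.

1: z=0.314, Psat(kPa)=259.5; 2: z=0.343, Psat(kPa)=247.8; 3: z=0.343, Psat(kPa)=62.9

Pdew = 124.265 kPa, x_2 = 0.172

At the dew point ψ → 1, so Σzᵢ/Kᵢ = 1 with Kᵢ = Pᵢˢᵃᵗ/P ⇒ 1/P = Σzᵢ/Pᵢˢᵃᵗ.
1/P = 0.314/259.5 + 0.343/247.8 + 0.343/62.9 = 0.008047 ⇒ P = 124.265 kPa
xᵢ = zᵢP/Pᵢˢᵃᵗ ⇒ x_2 = 0.343·124.265/247.8 = 0.172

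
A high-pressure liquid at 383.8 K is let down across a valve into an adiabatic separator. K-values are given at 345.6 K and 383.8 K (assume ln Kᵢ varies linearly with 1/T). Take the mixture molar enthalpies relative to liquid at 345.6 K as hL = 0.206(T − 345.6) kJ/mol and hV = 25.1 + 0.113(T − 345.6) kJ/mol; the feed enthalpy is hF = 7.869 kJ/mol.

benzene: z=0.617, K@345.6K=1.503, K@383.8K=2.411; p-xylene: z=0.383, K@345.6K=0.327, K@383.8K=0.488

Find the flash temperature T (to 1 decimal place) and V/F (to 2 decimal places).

Adiabatic flash: solve Rachford–Rice at each trial T, then check hF = ψ·hV(T) + (1−ψ)·hL(T).
  T = 345.6 K: K = (1.503, 0.327), RR gives ψ = 0.155, H_out = 3.900 kJ/mol
  T = 383.8 K: K = (2.411, 0.488), RR gives ψ = 0.934, H_out = 27.987 kJ/mol
  T = 364.7 K: K = (1.927, 0.404), RR gives ψ = 0.622, H_out = 18.434 kJ/mol
  T = 355.1 K: K = (1.707, 0.364), RR gives ψ = 0.428, H_out = 12.329 kJ/mol
  T = 350.4 K: K = (1.604, 0.346), RR gives ψ = 0.309, H_out = 8.598 kJ/mol
  T = 348.0 K: K = (1.553, 0.336), RR gives ψ = 0.237, H_out = 6.389 kJ/mol
Linear interpolation between T = 348.0 (H_out = 6.389) and T = 350.4 (H_out = 8.598) on hF = 7.869 gives T ≈ 349.6 K, at which ψ = 0.29.

T = 349.6 K, V/F = 0.29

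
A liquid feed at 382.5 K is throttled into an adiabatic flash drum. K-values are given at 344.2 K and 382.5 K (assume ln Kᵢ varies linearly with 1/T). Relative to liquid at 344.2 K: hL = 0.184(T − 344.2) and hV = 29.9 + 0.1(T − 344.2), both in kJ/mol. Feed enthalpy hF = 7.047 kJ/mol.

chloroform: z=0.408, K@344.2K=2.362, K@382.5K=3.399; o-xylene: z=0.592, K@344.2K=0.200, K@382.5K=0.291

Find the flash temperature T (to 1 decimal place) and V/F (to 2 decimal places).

Adiabatic flash: solve Rachford–Rice at each trial T, then check hF = ψ·hV(T) + (1−ψ)·hL(T).
  T = 344.2 K: K = (2.362, 0.200), RR gives ψ = 0.075, H_out = 2.253 kJ/mol
  T = 382.5 K: K = (3.399, 0.291), RR gives ψ = 0.329, H_out = 15.818 kJ/mol
  T = 363.4 K: K = (2.862, 0.244), RR gives ψ = 0.222, H_out = 9.801 kJ/mol
  T = 353.8 K: K = (2.607, 0.221), RR gives ψ = 0.156, H_out = 6.293 kJ/mol
  T = 358.6 K: K = (2.733, 0.232), RR gives ψ = 0.190, H_out = 8.101 kJ/mol
  T = 356.2 K: K = (2.670, 0.227), RR gives ψ = 0.173, H_out = 7.212 kJ/mol
Linear interpolation between T = 353.8 (H_out = 6.293) and T = 356.2 (H_out = 7.212) on hF = 7.047 gives T ≈ 355.8 K, at which ψ = 0.17.

T = 355.8 K, V/F = 0.17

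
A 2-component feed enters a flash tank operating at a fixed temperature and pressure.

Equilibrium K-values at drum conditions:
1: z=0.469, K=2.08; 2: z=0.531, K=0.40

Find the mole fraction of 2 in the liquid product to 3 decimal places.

x_2 = 0.643

Material balance + equilibrium reduce to Σ zᵢ(Kᵢ−1)/(1+ψ(Kᵢ−1)) = 0.
g(0) = ΣzᵢKᵢ − 1 = 0.188 and g(1) = 1 − Σzᵢ/Kᵢ = -0.553, so a root lies in (0, 1).
Binary case is linear: z₁(K₁−1)(1+ψ(K₂−1)) + z₂(K₂−1)(1+ψ(K₁−1)) = 0
⇒ ψ = [z₁(K₁−1)+z₂(K₂−1)] / [−(K₁−1)(K₂−1)] = 0.1879/0.6480 = 0.290
Compositions from xᵢ = zᵢ/(1+ψ(Kᵢ−1)), yᵢ = Kᵢxᵢ:
  1: x = 0.357, y = 0.743
  2: x = 0.643, y = 0.257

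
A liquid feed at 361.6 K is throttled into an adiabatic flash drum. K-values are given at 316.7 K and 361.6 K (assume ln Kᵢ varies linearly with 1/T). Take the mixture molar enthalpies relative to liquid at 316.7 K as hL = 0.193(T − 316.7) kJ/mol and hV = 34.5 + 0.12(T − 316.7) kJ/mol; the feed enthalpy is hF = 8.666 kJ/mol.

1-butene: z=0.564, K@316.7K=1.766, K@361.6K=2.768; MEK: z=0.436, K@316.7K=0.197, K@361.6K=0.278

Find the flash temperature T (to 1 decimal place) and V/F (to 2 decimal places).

T = 322.7 K, V/F = 0.22

Adiabatic flash: solve Rachford–Rice at each trial T, then check hF = ψ·hV(T) + (1−ψ)·hL(T).
  T = 316.7 K: K = (1.766, 0.197), RR gives ψ = 0.133, H_out = 4.595 kJ/mol
  T = 361.6 K: K = (2.768, 0.278), RR gives ψ = 0.535, H_out = 25.356 kJ/mol
  T = 339.1 K: K = (2.243, 0.237), RR gives ψ = 0.388, H_out = 17.076 kJ/mol
  T = 327.9 K: K = (1.998, 0.217), RR gives ψ = 0.283, H_out = 11.701 kJ/mol
  T = 322.3 K: K = (1.881, 0.207), RR gives ψ = 0.216, H_out = 8.440 kJ/mol
  T = 325.1 K: K = (1.939, 0.212), RR gives ψ = 0.251, H_out = 10.132 kJ/mol
  T = 323.7 K: K = (1.910, 0.209), RR gives ψ = 0.234, H_out = 9.302 kJ/mol
Linear interpolation between T = 322.3 (H_out = 8.440) and T = 323.7 (H_out = 9.302) on hF = 8.666 gives T ≈ 322.7 K, at which ψ = 0.22.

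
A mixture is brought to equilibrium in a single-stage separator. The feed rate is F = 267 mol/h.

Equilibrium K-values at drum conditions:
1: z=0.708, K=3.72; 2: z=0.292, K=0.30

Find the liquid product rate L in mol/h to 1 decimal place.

Material balance + equilibrium reduce to Σ zᵢ(Kᵢ−1)/(1+β(Kᵢ−1)) = 0.
Feasibility: ΣzᵢKᵢ = 2.721, Σzᵢ/Kᵢ = 1.164 — both > 1, two phases present.
Binary case is linear: z₁(K₁−1)(1+β(K₂−1)) + z₂(K₂−1)(1+β(K₁−1)) = 0
⇒ β = [z₁(K₁−1)+z₂(K₂−1)] / [−(K₁−1)(K₂−1)] = 1.7214/1.9040 = 0.904
Then V = β·F = 0.9041·267 = 241.4 mol/h and L = F − V = 25.6 mol/h.

L = 25.6 mol/h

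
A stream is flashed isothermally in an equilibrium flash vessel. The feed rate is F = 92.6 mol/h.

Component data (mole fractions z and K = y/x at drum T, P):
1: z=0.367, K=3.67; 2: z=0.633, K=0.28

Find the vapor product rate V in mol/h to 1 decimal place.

V = 25.2 mol/h

Binary case is linear: z₁(K₁−1)(1+V/F(K₂−1)) + z₂(K₂−1)(1+V/F(K₁−1)) = 0
⇒ V/F = [z₁(K₁−1)+z₂(K₂−1)] / [−(K₁−1)(K₂−1)] = 0.5241/1.9224 = 0.273
Then V = V/F·F = 0.2726·92.6 = 25.2 mol/h and L = F − V = 67.4 mol/h.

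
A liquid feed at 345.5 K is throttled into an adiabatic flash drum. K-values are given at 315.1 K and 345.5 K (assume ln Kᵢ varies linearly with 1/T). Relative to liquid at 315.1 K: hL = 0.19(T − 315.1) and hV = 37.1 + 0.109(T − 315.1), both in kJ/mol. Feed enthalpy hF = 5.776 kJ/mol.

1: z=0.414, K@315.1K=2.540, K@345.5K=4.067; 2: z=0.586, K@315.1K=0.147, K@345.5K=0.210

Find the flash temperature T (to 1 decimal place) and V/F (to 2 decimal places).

Adiabatic flash: solve Rachford–Rice at each trial T, then check hF = ψ·hV(T) + (1−ψ)·hL(T).
  T = 315.1 K: K = (2.540, 0.147), RR gives ψ = 0.105, H_out = 3.889 kJ/mol
  T = 345.5 K: K = (4.067, 0.210), RR gives ψ = 0.333, H_out = 17.310 kJ/mol
  T = 330.3 K: K = (3.249, 0.177), RR gives ψ = 0.243, H_out = 11.589 kJ/mol
  T = 322.7 K: K = (2.881, 0.162), RR gives ψ = 0.182, H_out = 8.097 kJ/mol
  T = 318.9 K: K = (2.707, 0.154), RR gives ψ = 0.146, H_out = 6.104 kJ/mol
  T = 317.0 K: K = (2.623, 0.151), RR gives ψ = 0.126, H_out = 5.027 kJ/mol
Linear interpolation between T = 317.0 (H_out = 5.027) and T = 318.9 (H_out = 6.104) on hF = 5.776 gives T ≈ 318.3 K, at which ψ = 0.14.

T = 318.3 K, V/F = 0.14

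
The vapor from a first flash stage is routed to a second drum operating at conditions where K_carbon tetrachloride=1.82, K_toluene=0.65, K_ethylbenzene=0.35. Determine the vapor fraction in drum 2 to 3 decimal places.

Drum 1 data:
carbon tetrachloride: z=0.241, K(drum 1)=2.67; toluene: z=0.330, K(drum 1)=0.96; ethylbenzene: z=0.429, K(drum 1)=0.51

Drum 1:
Material balance + equilibrium reduce to Σ zᵢ(Kᵢ−1)/(1+ψ₁(Kᵢ−1)) = 0.
Check two-phase: ΣzᵢKᵢ = 1.179 > 1 and Σzᵢ/Kᵢ = 1.275 > 1, so g(0) = 0.179 > 0 and g(1) = -0.275 < 0.
Newton iteration, ψ₁⁰ = 0.5:
  ψ₁ = 0.500: g = -0.0726, g' = -0.381 → ψ₁ = 0.309
  ψ₁ = 0.309: g = 0.0042, g' = -0.436 → ψ₁ = 0.319
Converged at ψ₁ = 0.319.
Drum-1 compositions:
  carbon tetrachloride: x = 0.157, y = 0.420
  toluene: x = 0.334, y = 0.321
  ethylbenzene: x = 0.509, y = 0.259
Drum-2 feed = drum-1 vapor: z₂ = (0.4198, 0.3209, 0.2593).
Drum 2:
Rachford–Rice: g(ψ₂) = Σ zᵢ(Kᵢ−1)/(1+ψ₂(Kᵢ−1)) = 0.
g(0) = ΣzᵢKᵢ − 1 = 0.063 and g(1) = 1 − Σzᵢ/Kᵢ = -0.465, so a root lies in (0, 1).
Newton iteration, ψ₂⁰ = 0.61:
  ψ₂ = 0.610: g = -0.1927, g' = -0.490 → ψ₂ = 0.217
  ψ₂ = 0.217: g = -0.0254, g' = -0.398 → ψ₂ = 0.153
Converged at ψ₂ = 0.153.
  carbon tetrachloride: x = 0.373, y = 0.679
  toluene: x = 0.339, y = 0.220
  ethylbenzene: x = 0.288, y = 0.101

V/F (drum 2) = 0.153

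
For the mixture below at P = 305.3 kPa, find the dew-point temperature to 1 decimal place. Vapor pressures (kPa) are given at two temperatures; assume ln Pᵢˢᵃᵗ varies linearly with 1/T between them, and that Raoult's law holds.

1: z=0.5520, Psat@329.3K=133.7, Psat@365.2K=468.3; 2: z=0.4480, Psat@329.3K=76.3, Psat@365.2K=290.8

Dew-point temperature: Σzᵢ·P/Pᵢˢᵃᵗ(T) = 1. Interpolate ln Pᵢˢᵃᵗ = aᵢ + bᵢ/T.
  T = 329.3 K: ΣzᵢP/Pᵢˢᵃᵗ = 3.0531
  T = 365.2 K: ΣzᵢP/Pᵢˢᵃᵗ = 0.8302
  T = 347.2 K: ΣzᵢP/Pᵢˢᵃᵗ = 1.5418
  T = 356.2 K: ΣzᵢP/Pᵢˢᵃᵗ = 1.1225
  T = 360.7 K: ΣzᵢP/Pᵢˢᵃᵗ = 0.9635
  T = 358.4 K: ΣzᵢP/Pᵢˢᵃᵗ = 1.0413
Interpolating between 358.4 K and 360.7 K gives T ≈ 359.6 K.

T = 359.6 K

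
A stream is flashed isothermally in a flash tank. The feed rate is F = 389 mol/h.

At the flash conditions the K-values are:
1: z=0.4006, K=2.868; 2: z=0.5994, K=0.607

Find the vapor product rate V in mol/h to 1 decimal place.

Material balance + equilibrium reduce to Σ zᵢ(Kᵢ−1)/(1+β(Kᵢ−1)) = 0.
Feasibility: ΣzᵢKᵢ = 1.5128, Σzᵢ/Kᵢ = 1.1272 — both > 1, two phases present.
Binary case is linear: z₁(K₁−1)(1+β(K₂−1)) + z₂(K₂−1)(1+β(K₁−1)) = 0
⇒ β = [z₁(K₁−1)+z₂(K₂−1)] / [−(K₁−1)(K₂−1)] = 0.51276/0.73412 = 0.6985
Then V = β·F = 0.6985·389 = 271.7 mol/h and L = F − V = 117.3 mol/h.

V = 271.7 mol/h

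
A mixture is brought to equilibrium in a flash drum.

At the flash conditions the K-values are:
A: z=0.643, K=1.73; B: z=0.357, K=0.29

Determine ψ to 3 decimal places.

Material balance + equilibrium reduce to Σ zᵢ(Kᵢ−1)/(1+ψ(Kᵢ−1)) = 0.
Feasibility: ΣzᵢKᵢ = 1.216, Σzᵢ/Kᵢ = 1.603 — both > 1, two phases present.
Iterate (Newton) starting at ψ = 0.33:
  ψ = 0.330: g = 0.0472, g' = -0.529 → ψ = 0.419
  ψ = 0.419: g = -0.0015, g' = -0.566 → ψ = 0.417
Converged at ψ = 0.417.

ψ = 0.417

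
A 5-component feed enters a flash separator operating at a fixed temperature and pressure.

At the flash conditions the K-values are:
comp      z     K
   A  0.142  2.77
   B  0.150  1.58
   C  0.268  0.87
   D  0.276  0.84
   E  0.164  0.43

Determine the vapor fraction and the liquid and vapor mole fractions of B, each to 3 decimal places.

ψ = 0.445, x_B = 0.119, y_B = 0.188

Let ψ = V/F and solve Σ zᵢ(Kᵢ−1)/(1+ψ(Kᵢ−1)) = 0.
Feasibility: ΣzᵢKᵢ = 1.166, Σzᵢ/Kᵢ = 1.164 — both > 1, two phases present.
Newton–Raphson from ψ = 0.5:
  ψ = 0.500: g = -0.0152, g' = -0.273 → ψ = 0.444
  ψ = 0.444: g = 0.0002, g' = -0.280 → ψ = 0.445
Converged at ψ = 0.445.
Compositions from xᵢ = zᵢ/(1+ψ(Kᵢ−1)), yᵢ = Kᵢxᵢ:
  A: x = 0.079, y = 0.220
  B: x = 0.119, y = 0.188
  C: x = 0.284, y = 0.247
  D: x = 0.297, y = 0.250
  E: x = 0.220, y = 0.094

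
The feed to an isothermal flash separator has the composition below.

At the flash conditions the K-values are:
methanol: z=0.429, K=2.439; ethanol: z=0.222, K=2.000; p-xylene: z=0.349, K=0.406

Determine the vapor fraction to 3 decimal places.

Material balance + equilibrium reduce to Σ zᵢ(Kᵢ−1)/(1+ψ(Kᵢ−1)) = 0.
Check two-phase: ΣzᵢKᵢ = 1.632 > 1 and Σzᵢ/Kᵢ = 1.146 > 1, so g(0) = 0.632 > 0 and g(1) = -0.146 < 0.
Iterate (Newton) starting at ψ = 0.5:
  ψ = 0.500: g = 0.2121, g' = -0.648 → ψ = 0.827
  ψ = 0.827: g = -0.0042, g' = -0.728 → ψ = 0.821
Converged at ψ = 0.821.

ψ = 0.821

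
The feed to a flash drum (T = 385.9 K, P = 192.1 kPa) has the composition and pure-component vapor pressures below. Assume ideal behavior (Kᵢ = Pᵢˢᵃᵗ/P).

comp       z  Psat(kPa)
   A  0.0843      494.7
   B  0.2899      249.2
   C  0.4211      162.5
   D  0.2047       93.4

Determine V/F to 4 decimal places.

Raoult's law: Kᵢ = Pᵢˢᵃᵗ/P = Pᵢˢᵃᵗ/192.1.
  K_A = 494.7/192.1 = 2.575221, K_B = 249.2/192.1 = 1.297241, K_C = 162.5/192.1 = 0.845914, K_D = 93.4/192.1 = 0.486205
Rachford–Rice: g(V/F) = Σ zᵢ(Kᵢ−1)/(1+V/F(Kᵢ−1)) = 0.
Check two-phase: ΣzᵢKᵢ = 1.0489 > 1 and Σzᵢ/Kᵢ = 1.1750 > 1, so g(0) = 0.0489 > 0 and g(1) = -0.1750 < 0.
Newton–Raphson from V/F = 0.5:
  V/F = 0.5000: g = -0.06253, g' = -0.1945 → V/F = 0.1785
  V/F = 0.1785: g = 0.00297, g' = -0.2266 → V/F = 0.1916
  V/F = 0.1916: g = 0.00002, g' = -0.2235 → V/F = 0.1917
Converged at V/F = 0.1917.

V/F = 0.1917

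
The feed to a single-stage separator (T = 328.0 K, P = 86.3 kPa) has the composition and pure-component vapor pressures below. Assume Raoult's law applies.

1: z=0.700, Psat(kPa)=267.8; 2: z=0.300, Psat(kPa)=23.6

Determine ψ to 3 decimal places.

Raoult's law: Kᵢ = Pᵢˢᵃᵗ/P = Pᵢˢᵃᵗ/86.3.
  K_1 = 267.8/86.3 = 3.10313, K_2 = 23.6/86.3 = 0.27346
Material balance + equilibrium reduce to Σ zᵢ(Kᵢ−1)/(1+ψ(Kᵢ−1)) = 0.
g(0) = ΣzᵢKᵢ − 1 = 1.254 and g(1) = 1 − Σzᵢ/Kᵢ = -0.323, so a root lies in (0, 1).
Newton–Raphson from ψ = 0.5:
  ψ = 0.500: g = 0.3753, g' = -1.126 → ψ = 0.833
  ψ = 0.833: g = -0.0174, g' = -1.426 → ψ = 0.821
Converged at ψ = 0.821.

ψ = 0.821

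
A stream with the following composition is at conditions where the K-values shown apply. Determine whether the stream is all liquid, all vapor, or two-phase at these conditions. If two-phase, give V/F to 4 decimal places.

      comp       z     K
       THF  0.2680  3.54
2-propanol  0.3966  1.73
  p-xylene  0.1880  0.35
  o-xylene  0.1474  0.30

ΣzᵢKᵢ = 1.7449; Σzᵢ/Kᵢ = 1.3334.
Both exceed 1, so a two-phase solution exists.
Rachford–Rice: g(ψ) = Σ zᵢ(Kᵢ−1)/(1+ψ(Kᵢ−1)) = 0.
Iterate (Newton) starting at ψ = 0.5:
  ψ = 0.5000: g = 0.17220, g' = -0.7943 → ψ = 0.7168
  ψ = 0.7168: g = -0.00450, g' = -0.8778 → ψ = 0.7117
Converged at ψ = 0.7117.

two-phase, V/F = 0.7117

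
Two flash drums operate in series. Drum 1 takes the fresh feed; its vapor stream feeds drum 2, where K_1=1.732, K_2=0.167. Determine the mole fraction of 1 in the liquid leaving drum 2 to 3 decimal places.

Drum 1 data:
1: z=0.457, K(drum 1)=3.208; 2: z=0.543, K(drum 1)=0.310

x_1 (drum 2) = 0.532

Drum 1:
Iterate (Newton) starting at ψ₁ = 0.46:
  ψ₁ = 0.460: g = -0.0483, g' = -1.103 → ψ₁ = 0.416
Converged at ψ₁ = 0.416.
Drum-1 compositions:
  1: x = 0.238, y = 0.764
  2: x = 0.762, y = 0.236
Drum-2 feed = drum-1 vapor: z₂ = (0.7638, 0.2362).
Drum 2:
Iterate (Newton) starting at ψ₂ = 0.5:
  ψ₂ = 0.500: g = 0.0721, g' = -0.701 → ψ₂ = 0.603
  ψ₂ = 0.603: g = -0.0074, g' = -0.858 → ψ₂ = 0.594
Converged at ψ₂ = 0.594.
  1: x = 0.532, y = 0.922
  2: x = 0.468, y = 0.078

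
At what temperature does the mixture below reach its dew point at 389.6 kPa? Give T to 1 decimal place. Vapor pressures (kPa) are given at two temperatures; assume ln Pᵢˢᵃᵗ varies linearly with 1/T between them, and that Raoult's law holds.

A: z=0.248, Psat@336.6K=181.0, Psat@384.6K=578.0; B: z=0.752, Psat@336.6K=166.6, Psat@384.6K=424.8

Dew-point temperature: Σzᵢ·P/Pᵢˢᵃᵗ(T) = 1. Interpolate ln Pᵢˢᵃᵗ = aᵢ + bᵢ/T.
  T = 336.6 K: ΣzᵢP/Pᵢˢᵃᵗ = 2.2924
  T = 384.6 K: ΣzᵢP/Pᵢˢᵃᵗ = 0.8569
  T = 360.6 K: ΣzᵢP/Pᵢˢᵃᵗ = 1.3549
  T = 372.6 K: ΣzᵢP/Pᵢˢᵃᵗ = 1.0693
  T = 378.6 K: ΣzᵢP/Pᵢˢᵃᵗ = 0.9555
  T = 375.6 K: ΣzᵢP/Pᵢˢᵃᵗ = 1.0103
  T = 377.1 K: ΣzᵢP/Pᵢˢᵃᵗ = 0.9824
  T = 376.4 K: ΣzᵢP/Pᵢˢᵃᵗ = 0.9953
Interpolating between 375.6 K and 376.4 K gives T ≈ 376.1 K.

T = 376.1 K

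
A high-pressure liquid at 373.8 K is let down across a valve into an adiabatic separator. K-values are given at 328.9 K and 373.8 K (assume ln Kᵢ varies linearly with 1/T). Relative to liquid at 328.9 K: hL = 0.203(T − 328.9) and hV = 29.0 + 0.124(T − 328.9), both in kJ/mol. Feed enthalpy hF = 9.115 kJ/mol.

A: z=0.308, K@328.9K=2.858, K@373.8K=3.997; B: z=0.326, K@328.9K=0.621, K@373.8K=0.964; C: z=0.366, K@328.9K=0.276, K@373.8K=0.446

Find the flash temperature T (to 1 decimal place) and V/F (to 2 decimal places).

Adiabatic flash: solve Rachford–Rice at each trial T, then check hF = ψ·hV(T) + (1−ψ)·hL(T).
  T = 328.9 K: K = (2.858, 0.621, 0.276), RR gives ψ = 0.171, H_out = 4.951 kJ/mol
  T = 373.8 K: K = (3.997, 0.964, 0.446), RR gives ψ = 0.624, H_out = 24.985 kJ/mol
  T = 351.4 K: K = (3.418, 0.785, 0.356), RR gives ψ = 0.380, H_out = 14.912 kJ/mol
  T = 340.1 K: K = (3.133, 0.701, 0.315), RR gives ψ = 0.274, H_out = 9.964 kJ/mol
  T = 334.5 K: K = (2.995, 0.660, 0.295), RR gives ψ = 0.222, H_out = 7.482 kJ/mol
  T = 337.3 K: K = (3.064, 0.680, 0.305), RR gives ψ = 0.248, H_out = 8.727 kJ/mol
  T = 338.7 K: K = (3.099, 0.690, 0.310), RR gives ψ = 0.261, H_out = 9.347 kJ/mol
Linear interpolation between T = 337.3 (H_out = 8.727) and T = 338.7 (H_out = 9.347) on hF = 9.115 gives T ≈ 338.2 K, at which ψ = 0.26.

T = 338.2 K, V/F = 0.26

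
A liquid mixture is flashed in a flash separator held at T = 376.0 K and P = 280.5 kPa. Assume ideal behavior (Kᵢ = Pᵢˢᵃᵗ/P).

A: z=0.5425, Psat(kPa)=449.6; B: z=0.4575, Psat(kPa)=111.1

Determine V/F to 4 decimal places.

Raoult's law: Kᵢ = Pᵢˢᵃᵗ/P = Pᵢˢᵃᵗ/280.5.
  K_A = 449.6/280.5 = 1.602852, K_B = 111.1/280.5 = 0.396078
Material balance + equilibrium reduce to Σ zᵢ(Kᵢ−1)/(1+V/F(Kᵢ−1)) = 0.
Feasibility: ΣzᵢKᵢ = 1.0508, Σzᵢ/Kᵢ = 1.4935 — both > 1, two phases present.
Newton iteration, V/F⁰ = 0.5:
  V/F = 0.5000: g = -0.14452, g' = -0.4589 → V/F = 0.1851
  V/F = 0.1851: g = -0.01683, g' = -0.3711 → V/F = 0.1397
  V/F = 0.1397: g = -0.00010, g' = -0.3667 → V/F = 0.1394
Converged at V/F = 0.1394.

V/F = 0.1394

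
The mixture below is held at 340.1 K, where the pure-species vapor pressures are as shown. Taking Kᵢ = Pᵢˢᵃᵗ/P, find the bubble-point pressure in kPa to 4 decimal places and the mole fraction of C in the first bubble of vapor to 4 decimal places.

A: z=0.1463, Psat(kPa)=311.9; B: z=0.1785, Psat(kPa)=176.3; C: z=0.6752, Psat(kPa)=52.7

At the bubble point ψ → 0, so ΣzᵢKᵢ = 1 with Kᵢ = Pᵢˢᵃᵗ/P ⇒ P = ΣzᵢPᵢˢᵃᵗ.
P = 0.1463·311.9 + 0.1785·176.3 + 0.6752·52.7 = 112.6836 kPa
yᵢ = zᵢPᵢˢᵃᵗ/P ⇒ y_C = 0.6752·52.7/112.6836 = 0.3158

Pbub = 112.6836 kPa, y_C = 0.3158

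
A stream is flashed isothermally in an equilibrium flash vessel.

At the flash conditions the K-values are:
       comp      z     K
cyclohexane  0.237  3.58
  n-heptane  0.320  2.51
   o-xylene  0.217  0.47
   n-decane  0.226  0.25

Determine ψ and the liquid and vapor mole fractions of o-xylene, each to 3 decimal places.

Let ψ = V/F and solve Σ zᵢ(Kᵢ−1)/(1+ψ(Kᵢ−1)) = 0.
g(0) = ΣzᵢKᵢ − 1 = 0.810 and g(1) = 1 − Σzᵢ/Kᵢ = -0.559, so a root lies in (0, 1).
Iterate (Newton) starting at ψ = 0.5:
  ψ = 0.500: g = 0.1147, g' = -0.976 → ψ = 0.617
Converged at ψ = 0.617.
Compositions from xᵢ = zᵢ/(1+ψ(Kᵢ−1)), yᵢ = Kᵢxᵢ:
  cyclohexane: x = 0.091, y = 0.327
  n-heptane: x = 0.166, y = 0.416
  o-xylene: x = 0.322, y = 0.152
  n-decane: x = 0.420, y = 0.105

ψ = 0.617, x_o-xylene = 0.322, y_o-xylene = 0.152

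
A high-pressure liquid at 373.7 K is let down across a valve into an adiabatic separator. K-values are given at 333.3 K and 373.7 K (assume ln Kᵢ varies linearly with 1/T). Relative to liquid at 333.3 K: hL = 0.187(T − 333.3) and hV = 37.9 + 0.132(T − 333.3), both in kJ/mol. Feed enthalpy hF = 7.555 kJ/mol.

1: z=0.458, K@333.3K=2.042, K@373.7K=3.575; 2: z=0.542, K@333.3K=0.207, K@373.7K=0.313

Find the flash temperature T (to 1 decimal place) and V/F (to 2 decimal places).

Adiabatic flash: solve Rachford–Rice at each trial T, then check hF = ψ·hV(T) + (1−ψ)·hL(T).
  T = 333.3 K: K = (2.042, 0.207), RR gives ψ = 0.057, H_out = 2.175 kJ/mol
  T = 373.7 K: K = (3.575, 0.313), RR gives ψ = 0.456, H_out = 23.830 kJ/mol
  T = 353.5 K: K = (2.745, 0.258), RR gives ψ = 0.306, H_out = 15.048 kJ/mol
  T = 343.4 K: K = (2.378, 0.232), RR gives ψ = 0.203, H_out = 9.461 kJ/mol
  T = 338.4 K: K = (2.208, 0.219), RR gives ψ = 0.138, H_out = 6.141 kJ/mol
  T = 340.9 K: K = (2.292, 0.225), RR gives ψ = 0.172, H_out = 7.860 kJ/mol
  T = 339.6 K: K = (2.248, 0.222), RR gives ψ = 0.155, H_out = 6.982 kJ/mol
Linear interpolation between T = 339.6 (H_out = 6.982) and T = 340.9 (H_out = 7.860) on hF = 7.555 gives T ≈ 340.4 K, at which ψ = 0.17.

T = 340.4 K, V/F = 0.17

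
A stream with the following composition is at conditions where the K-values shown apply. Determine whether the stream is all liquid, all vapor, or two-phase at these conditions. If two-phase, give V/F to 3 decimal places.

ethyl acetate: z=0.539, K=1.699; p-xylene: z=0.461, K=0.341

two-phase, V/F = 0.158

ΣzᵢKᵢ = 1.073; Σzᵢ/Kᵢ = 1.669.
Both exceed 1, so a two-phase solution exists.
Let ψ = V/F and solve Σ zᵢ(Kᵢ−1)/(1+ψ(Kᵢ−1)) = 0.
Binary case is linear: z₁(K₁−1)(1+ψ(K₂−1)) + z₂(K₂−1)(1+ψ(K₁−1)) = 0
⇒ ψ = [z₁(K₁−1)+z₂(K₂−1)] / [−(K₁−1)(K₂−1)] = 0.0730/0.4606 = 0.158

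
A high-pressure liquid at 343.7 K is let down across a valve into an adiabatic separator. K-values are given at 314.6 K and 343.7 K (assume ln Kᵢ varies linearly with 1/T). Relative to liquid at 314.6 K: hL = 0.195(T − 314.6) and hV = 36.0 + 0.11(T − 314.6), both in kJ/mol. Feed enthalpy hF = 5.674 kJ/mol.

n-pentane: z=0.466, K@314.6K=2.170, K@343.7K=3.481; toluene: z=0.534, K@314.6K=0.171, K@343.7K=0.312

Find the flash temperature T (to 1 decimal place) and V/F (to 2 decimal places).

Adiabatic flash: solve Rachford–Rice at each trial T, then check hF = ψ·hV(T) + (1−ψ)·hL(T).
  T = 314.6 K: K = (2.170, 0.171), RR gives ψ = 0.106, H_out = 3.806 kJ/mol
  T = 343.7 K: K = (3.481, 0.312), RR gives ψ = 0.462, H_out = 21.167 kJ/mol
  T = 329.1 K: K = (2.775, 0.234), RR gives ψ = 0.307, H_out = 13.514 kJ/mol
  T = 321.9 K: K = (2.463, 0.201), RR gives ψ = 0.218, H_out = 9.140 kJ/mol
  T = 318.2 K: K = (2.311, 0.185), RR gives ψ = 0.165, H_out = 6.585 kJ/mol
  T = 316.4 K: K = (2.240, 0.178), RR gives ψ = 0.136, H_out = 5.237 kJ/mol
Linear interpolation between T = 316.4 (H_out = 5.237) and T = 318.2 (H_out = 6.585) on hF = 5.674 gives T ≈ 317.0 K, at which ψ = 0.15.

T = 317.0 K, V/F = 0.15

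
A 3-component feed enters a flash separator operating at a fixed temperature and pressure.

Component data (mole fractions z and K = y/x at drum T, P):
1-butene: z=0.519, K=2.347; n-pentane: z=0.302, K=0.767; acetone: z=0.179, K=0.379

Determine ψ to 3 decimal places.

Rachford–Rice: g(ψ) = Σ zᵢ(Kᵢ−1)/(1+ψ(Kᵢ−1)) = 0.
Check two-phase: ΣzᵢKᵢ = 1.518 > 1 and Σzᵢ/Kᵢ = 1.087 > 1, so g(0) = 0.518 > 0 and g(1) = -0.087 < 0.
Newton iteration, ψ⁰ = 0.51:
  ψ = 0.510: g = 0.1719, g' = -0.500 → ψ = 0.854
  ψ = 0.854: g = 0.0007, g' = -0.542 → ψ = 0.855
Converged at ψ = 0.855.

ψ = 0.855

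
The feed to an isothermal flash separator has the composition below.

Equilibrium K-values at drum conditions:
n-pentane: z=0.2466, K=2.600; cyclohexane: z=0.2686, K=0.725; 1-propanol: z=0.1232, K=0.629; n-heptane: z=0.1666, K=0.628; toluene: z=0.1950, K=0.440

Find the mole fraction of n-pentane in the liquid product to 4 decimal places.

Rachford–Rice: g(V/F) = Σ zᵢ(Kᵢ−1)/(1+V/F(Kᵢ−1)) = 0.
g(0) = ΣzᵢKᵢ − 1 = 0.1038 and g(1) = 1 − Σzᵢ/Kᵢ = -0.3697, so a root lies in (0, 1).
Newton iteration, V/F⁰ = 0.5:
  V/F = 0.5000: g = -0.15036, g' = -0.4005 → V/F = 0.1245
  V/F = 0.1245: g = 0.02222, g' = -0.5754 → V/F = 0.1632
  V/F = 0.1632: g = 0.00073, g' = -0.5387 → V/F = 0.1645
Converged at V/F = 0.1645.
Compositions from xᵢ = zᵢ/(1+V/F(Kᵢ−1)), yᵢ = Kᵢxᵢ:
  n-pentane: x = 0.1952, y = 0.5076
  cyclohexane: x = 0.2813, y = 0.2040
  1-propanol: x = 0.1312, y = 0.0825
  n-heptane: x = 0.1775, y = 0.1114
  toluene: x = 0.2148, y = 0.0945

x_n-pentane = 0.1952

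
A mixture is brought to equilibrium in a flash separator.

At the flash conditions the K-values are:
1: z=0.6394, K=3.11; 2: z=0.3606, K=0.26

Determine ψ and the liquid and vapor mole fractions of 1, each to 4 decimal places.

Material balance + equilibrium reduce to Σ zᵢ(Kᵢ−1)/(1+ψ(Kᵢ−1)) = 0.
Feasibility: ΣzᵢKᵢ = 2.0823, Σzᵢ/Kᵢ = 1.5925 — both > 1, two phases present.
Newton iteration, ψ⁰ = 0.5:
  ψ = 0.5000: g = 0.23295, g' = -1.1716 → ψ = 0.6988
  ψ = 0.6988: g = -0.00742, g' = -1.3118 → ψ = 0.6932
Converged at ψ = 0.6932.
Compositions from xᵢ = zᵢ/(1+ψ(Kᵢ−1)), yᵢ = Kᵢxᵢ:
  1: x = 0.2596, y = 0.8075
  2: x = 0.7404, y = 0.1925

ψ = 0.6932, x_1 = 0.2596, y_1 = 0.8075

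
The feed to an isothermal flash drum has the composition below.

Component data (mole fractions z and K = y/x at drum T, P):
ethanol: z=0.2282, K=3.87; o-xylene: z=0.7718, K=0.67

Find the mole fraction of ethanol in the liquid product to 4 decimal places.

Rachford–Rice: g(ψ) = Σ zᵢ(Kᵢ−1)/(1+ψ(Kᵢ−1)) = 0.
g(0) = ΣzᵢKᵢ − 1 = 0.4002 and g(1) = 1 − Σzᵢ/Kᵢ = -0.2109, so a root lies in (0, 1).
Binary case is linear: z₁(K₁−1)(1+ψ(K₂−1)) + z₂(K₂−1)(1+ψ(K₁−1)) = 0
⇒ ψ = [z₁(K₁−1)+z₂(K₂−1)] / [−(K₁−1)(K₂−1)] = 0.40024/0.94710 = 0.4226
Compositions from xᵢ = zᵢ/(1+ψ(Kᵢ−1)), yᵢ = Kᵢxᵢ:
  ethanol: x = 0.1031, y = 0.3991
  o-xylene: x = 0.8969, y = 0.6009

x_ethanol = 0.1031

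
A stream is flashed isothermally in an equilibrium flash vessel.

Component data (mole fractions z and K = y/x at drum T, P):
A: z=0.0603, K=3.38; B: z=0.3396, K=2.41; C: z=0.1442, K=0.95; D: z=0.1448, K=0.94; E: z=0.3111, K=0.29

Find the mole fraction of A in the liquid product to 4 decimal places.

x_A = 0.0281

Material balance + equilibrium reduce to Σ zᵢ(Kᵢ−1)/(1+V/F(Kᵢ−1)) = 0.
Check two-phase: ΣzᵢKᵢ = 1.3856 > 1 and Σzᵢ/Kᵢ = 1.5373 > 1, so g(0) = 0.3856 > 0 and g(1) = -0.5373 < 0.
Newton iteration, V/F⁰ = 0.5:
  V/F = 0.5000: g = -0.01243, g' = -0.6814 → V/F = 0.4818
  V/F = 0.4818: g = -0.00004, g' = -0.6767 → V/F = 0.4817
Converged at V/F = 0.4817.
Compositions from xᵢ = zᵢ/(1+V/F(Kᵢ−1)), yᵢ = Kᵢxᵢ:
  A: x = 0.0281, y = 0.0950
  B: x = 0.2022, y = 0.4874
  C: x = 0.1478, y = 0.1404
  D: x = 0.1491, y = 0.1402
  E: x = 0.4728, y = 0.1371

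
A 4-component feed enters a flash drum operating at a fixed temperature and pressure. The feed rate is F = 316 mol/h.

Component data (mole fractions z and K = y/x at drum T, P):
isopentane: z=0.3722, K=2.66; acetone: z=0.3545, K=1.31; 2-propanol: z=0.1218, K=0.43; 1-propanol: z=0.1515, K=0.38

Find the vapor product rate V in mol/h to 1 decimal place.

V = 273.7 mol/h

Newton–Raphson from ψ = 0.5:
  ψ = 0.5000: g = 0.19954, g' = -0.5315 → ψ = 0.8754
  ψ = 0.8754: g = -0.00570, g' = -0.6277 → ψ = 0.8663
Converged at ψ = 0.8663.
Then V = ψ·F = 0.8663·316 = 273.7 mol/h and L = F − V = 42.3 mol/h.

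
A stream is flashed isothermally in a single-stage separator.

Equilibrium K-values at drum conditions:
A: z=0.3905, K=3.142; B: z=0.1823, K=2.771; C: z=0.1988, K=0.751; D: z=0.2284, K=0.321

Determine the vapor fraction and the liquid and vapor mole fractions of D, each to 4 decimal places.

ψ = 0.8455, x_D = 0.5363, y_D = 0.1721

Let ψ = V/F and solve Σ zᵢ(Kᵢ−1)/(1+ψ(Kᵢ−1)) = 0.
Feasibility: ΣzᵢKᵢ = 1.9547, Σzᵢ/Kᵢ = 1.1663 — both > 1, two phases present.
Newton iteration, ψ⁰ = 0.5:
  ψ = 0.5000: g = 0.28378, g' = -0.8360 → ψ = 0.8394
  ψ = 0.8394: g = 0.00555, g' = -0.9105 → ψ = 0.8455
Converged at ψ = 0.8455.
Compositions from xᵢ = zᵢ/(1+ψ(Kᵢ−1)), yᵢ = Kᵢxᵢ:
  A: x = 0.1389, y = 0.4365
  B: x = 0.0730, y = 0.2023
  C: x = 0.2518, y = 0.1891
  D: x = 0.5363, y = 0.1721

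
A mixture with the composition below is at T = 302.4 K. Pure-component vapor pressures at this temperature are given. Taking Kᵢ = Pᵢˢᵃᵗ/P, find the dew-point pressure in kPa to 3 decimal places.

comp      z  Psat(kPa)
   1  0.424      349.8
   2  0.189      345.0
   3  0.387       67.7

At the dew point ψ → 1, so Σzᵢ/Kᵢ = 1 with Kᵢ = Pᵢˢᵃᵗ/P ⇒ 1/P = Σzᵢ/Pᵢˢᵃᵗ.
1/P = 0.424/349.8 + 0.189/345.0 + 0.387/67.7 = 0.007476 ⇒ P = 133.755 kPa

Pdew = 133.755 kPa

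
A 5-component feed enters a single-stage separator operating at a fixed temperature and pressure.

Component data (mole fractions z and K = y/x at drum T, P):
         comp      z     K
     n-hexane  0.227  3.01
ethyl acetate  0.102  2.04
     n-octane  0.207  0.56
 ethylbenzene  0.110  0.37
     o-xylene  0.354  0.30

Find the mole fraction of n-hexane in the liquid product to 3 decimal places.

Material balance + equilibrium reduce to Σ zᵢ(Kᵢ−1)/(1+V/F(Kᵢ−1)) = 0.
Check two-phase: ΣzᵢKᵢ = 1.154 > 1 and Σzᵢ/Kᵢ = 1.972 > 1, so g(0) = 0.154 > 0 and g(1) = -0.972 < 0.
Iterate (Newton) starting at V/F = 0.34:
  V/F = 0.340: g = -0.1711, g' = -0.809 → V/F = 0.128
  V/F = 0.128: g = 0.0120, g' = -0.971 → V/F = 0.141
Converged at V/F = 0.141.
Compositions from xᵢ = zᵢ/(1+V/F(Kᵢ−1)), yᵢ = Kᵢxᵢ:
  n-hexane: x = 0.177, y = 0.532
  ethyl acetate: x = 0.089, y = 0.181
  n-octane: x = 0.221, y = 0.124
  ethylbenzene: x = 0.121, y = 0.045
  o-xylene: x = 0.393, y = 0.118

x_n-hexane = 0.177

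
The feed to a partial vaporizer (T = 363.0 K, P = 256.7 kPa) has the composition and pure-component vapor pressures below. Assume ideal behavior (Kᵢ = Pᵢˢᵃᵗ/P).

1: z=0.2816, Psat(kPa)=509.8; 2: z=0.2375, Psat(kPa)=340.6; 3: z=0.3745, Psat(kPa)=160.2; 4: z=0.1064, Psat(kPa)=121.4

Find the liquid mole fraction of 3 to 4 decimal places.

x_3 = 0.4636

Raoult's law: Kᵢ = Pᵢˢᵃᵗ/P = Pᵢˢᵃᵗ/256.7.
  K_1 = 509.8/256.7 = 1.985976, K_2 = 340.6/256.7 = 1.326841, K_3 = 160.2/256.7 = 0.624075, K_4 = 121.4/256.7 = 0.472926
Rachford–Rice: g(ψ) = Σ zᵢ(Kᵢ−1)/(1+ψ(Kᵢ−1)) = 0.
Feasibility: ΣzᵢKᵢ = 1.1584, Σzᵢ/Kᵢ = 1.1459 — both > 1, two phases present.
Newton–Raphson from ψ = 0.46:
  ψ = 0.4600: g = 0.01425, g' = -0.2776 → ψ = 0.5113
  ψ = 0.5113: g = 0.00005, g' = -0.2761 → ψ = 0.5115
Converged at ψ = 0.5115.
Compositions from xᵢ = zᵢ/(1+ψ(Kᵢ−1)), yᵢ = Kᵢxᵢ:
  1: x = 0.1872, y = 0.3718
  2: x = 0.2035, y = 0.2700
  3: x = 0.4636, y = 0.2894
  4: x = 0.1457, y = 0.0689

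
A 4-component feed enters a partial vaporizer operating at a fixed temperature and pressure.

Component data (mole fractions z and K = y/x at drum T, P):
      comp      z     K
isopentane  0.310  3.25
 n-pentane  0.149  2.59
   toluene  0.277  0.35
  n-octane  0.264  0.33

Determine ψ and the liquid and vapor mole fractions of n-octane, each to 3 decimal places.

Newton–Raphson from ψ = 0.56:
  ψ = 0.560: g = -0.1322, g' = -1.006 → ψ = 0.428
  ψ = 0.428: g = -0.0016, g' = -0.998 → ψ = 0.427
Converged at ψ = 0.427.
Compositions from xᵢ = zᵢ/(1+ψ(Kᵢ−1)), yᵢ = Kᵢxᵢ:
  isopentane: x = 0.158, y = 0.514
  n-pentane: x = 0.089, y = 0.230
  toluene: x = 0.383, y = 0.134
  n-octane: x = 0.370, y = 0.122

ψ = 0.427, x_n-octane = 0.370, y_n-octane = 0.122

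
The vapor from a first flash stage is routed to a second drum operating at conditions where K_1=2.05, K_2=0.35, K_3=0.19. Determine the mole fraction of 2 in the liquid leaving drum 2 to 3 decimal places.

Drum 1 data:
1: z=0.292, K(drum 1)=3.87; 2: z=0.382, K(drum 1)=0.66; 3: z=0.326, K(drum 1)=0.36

x_2 (drum 2) = 0.379

Drum 1:
Let ψ₁ = V/F and solve Σ zᵢ(Kᵢ−1)/(1+ψ₁(Kᵢ−1)) = 0.
Check two-phase: ΣzᵢKᵢ = 1.500 > 1 and Σzᵢ/Kᵢ = 1.560 > 1, so g(0) = 0.500 > 0 and g(1) = -0.560 < 0.
Iterate (Newton) starting at ψ₁ = 0.5:
  ψ₁ = 0.500: g = -0.1191, g' = -0.759 → ψ₁ = 0.343
  ψ₁ = 0.343: g = 0.0080, g' = -0.887 → ψ₁ = 0.352
Converged at ψ₁ = 0.352.
Drum-1 compositions:
  1: x = 0.145, y = 0.562
  2: x = 0.434, y = 0.286
  3: x = 0.421, y = 0.151
Drum-2 feed = drum-1 vapor: z₂ = (0.5621, 0.2864, 0.1515).
Drum 2:
Material balance + equilibrium reduce to Σ zᵢ(Kᵢ−1)/(1+ψ₂(Kᵢ−1)) = 0.
Check two-phase: ΣzᵢKᵢ = 1.281 > 1 and Σzᵢ/Kᵢ = 1.890 > 1, so g(0) = 0.281 > 0 and g(1) = -0.890 < 0.
Newton iteration, ψ₂⁰ = 0.5:
  ψ₂ = 0.500: g = -0.0950, g' = -0.813 → ψ₂ = 0.383
  ψ₂ = 0.383: g = -0.0049, g' = -0.739 → ψ₂ = 0.376
Converged at ψ₂ = 0.376.
  1: x = 0.403, y = 0.826
  2: x = 0.379, y = 0.133
  3: x = 0.218, y = 0.041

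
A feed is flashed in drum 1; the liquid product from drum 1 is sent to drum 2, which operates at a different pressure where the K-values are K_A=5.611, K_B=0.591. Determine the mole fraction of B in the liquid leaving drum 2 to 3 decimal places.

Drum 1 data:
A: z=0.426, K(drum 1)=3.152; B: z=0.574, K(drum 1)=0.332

Drum 1:
Binary case is linear: z₁(K₁−1)(1+ψ₁(K₂−1)) + z₂(K₂−1)(1+ψ₁(K₁−1)) = 0
⇒ ψ₁ = [z₁(K₁−1)+z₂(K₂−1)] / [−(K₁−1)(K₂−1)] = 0.5333/1.4375 = 0.371
Drum-1 compositions:
  A: x = 0.237, y = 0.747
  B: x = 0.763, y = 0.253
Drum-2 feed = drum-1 liquid: z₂ = (0.2369, 0.7631).
Drum 2:
Binary case is linear: z₁(K₁−1)(1+ψ₂(K₂−1)) + z₂(K₂−1)(1+ψ₂(K₁−1)) = 0
⇒ ψ₂ = [z₁(K₁−1)+z₂(K₂−1)] / [−(K₁−1)(K₂−1)] = 0.7801/1.8859 = 0.414
  A: x = 0.081, y = 0.457
  B: x = 0.919, y = 0.543

x_B (drum 2) = 0.919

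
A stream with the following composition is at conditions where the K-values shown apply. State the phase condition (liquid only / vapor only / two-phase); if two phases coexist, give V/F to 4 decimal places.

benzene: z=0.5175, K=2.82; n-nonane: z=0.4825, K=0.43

ΣzᵢKᵢ = 1.6668; Σzᵢ/Kᵢ = 1.3056.
Both exceed 1, so a two-phase solution exists.
Rachford–Rice: g(ψ) = Σ zᵢ(Kᵢ−1)/(1+ψ(Kᵢ−1)) = 0.
Binary case is linear: z₁(K₁−1)(1+ψ(K₂−1)) + z₂(K₂−1)(1+ψ(K₁−1)) = 0
⇒ ψ = [z₁(K₁−1)+z₂(K₂−1)] / [−(K₁−1)(K₂−1)] = 0.66682/1.03740 = 0.6428

two-phase, V/F = 0.6428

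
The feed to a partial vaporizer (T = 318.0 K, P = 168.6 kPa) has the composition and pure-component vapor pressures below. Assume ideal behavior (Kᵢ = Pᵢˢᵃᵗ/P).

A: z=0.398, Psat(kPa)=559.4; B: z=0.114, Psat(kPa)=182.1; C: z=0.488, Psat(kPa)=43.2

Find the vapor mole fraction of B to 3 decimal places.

y_B = 0.120

Raoult's law: Kᵢ = Pᵢˢᵃᵗ/P = Pᵢˢᵃᵗ/168.6.
  K_A = 559.4/168.6 = 3.31791, K_B = 182.1/168.6 = 1.08007, K_C = 43.2/168.6 = 0.25623
Let ψ = V/F and solve Σ zᵢ(Kᵢ−1)/(1+ψ(Kᵢ−1)) = 0.
Check two-phase: ΣzᵢKᵢ = 1.569 > 1 and Σzᵢ/Kᵢ = 2.130 > 1, so g(0) = 0.569 > 0 and g(1) = -1.130 < 0.
Newton–Raphson from ψ = 0.62:
  ψ = 0.620: g = -0.2863, g' = -1.290 → ψ = 0.398
  ψ = 0.398: g = -0.0270, g' = -1.124 → ψ = 0.374
Converged at ψ = 0.374.
Compositions from xᵢ = zᵢ/(1+ψ(Kᵢ−1)), yᵢ = Kᵢxᵢ:
  A: x = 0.213, y = 0.707
  B: x = 0.111, y = 0.120
  C: x = 0.676, y = 0.173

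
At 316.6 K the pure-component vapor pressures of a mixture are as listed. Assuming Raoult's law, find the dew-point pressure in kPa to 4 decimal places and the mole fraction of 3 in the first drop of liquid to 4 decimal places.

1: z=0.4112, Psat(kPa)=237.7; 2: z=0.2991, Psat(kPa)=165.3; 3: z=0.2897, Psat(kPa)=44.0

Pdew = 98.7807 kPa, x_3 = 0.6504

At the dew point ψ → 1, so Σzᵢ/Kᵢ = 1 with Kᵢ = Pᵢˢᵃᵗ/P ⇒ 1/P = Σzᵢ/Pᵢˢᵃᵗ.
1/P = 0.4112/237.7 + 0.2991/165.3 + 0.2897/44.0 = 0.0101234 ⇒ P = 98.7807 kPa
xᵢ = zᵢP/Pᵢˢᵃᵗ ⇒ x_3 = 0.2897·98.7807/44.0 = 0.6504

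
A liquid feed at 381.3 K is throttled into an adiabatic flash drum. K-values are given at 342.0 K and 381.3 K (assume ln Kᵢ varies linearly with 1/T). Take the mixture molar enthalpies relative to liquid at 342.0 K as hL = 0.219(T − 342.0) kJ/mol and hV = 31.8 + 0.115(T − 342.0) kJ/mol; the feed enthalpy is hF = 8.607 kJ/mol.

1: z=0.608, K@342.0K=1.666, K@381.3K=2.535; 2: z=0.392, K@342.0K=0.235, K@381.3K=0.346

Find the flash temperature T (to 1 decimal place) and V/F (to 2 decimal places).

Adiabatic flash: solve Rachford–Rice at each trial T, then check hF = ψ·hV(T) + (1−ψ)·hL(T).
  T = 342.0 K: K = (1.666, 0.235), RR gives ψ = 0.206, H_out = 6.557 kJ/mol
  T = 381.3 K: K = (2.535, 0.346), RR gives ψ = 0.674, H_out = 27.293 kJ/mol
  T = 361.6 K: K = (2.078, 0.288), RR gives ψ = 0.490, H_out = 18.880 kJ/mol
  T = 351.8 K: K = (1.866, 0.261), RR gives ψ = 0.370, H_out = 13.537 kJ/mol
  T = 346.9 K: K = (1.765, 0.248), RR gives ψ = 0.296, H_out = 10.324 kJ/mol
  T = 344.4 K: K = (1.714, 0.241), RR gives ψ = 0.252, H_out = 8.484 kJ/mol
  T = 345.6 K: K = (1.738, 0.244), RR gives ψ = 0.274, H_out = 9.387 kJ/mol
Linear interpolation between T = 344.4 (H_out = 8.484) and T = 345.6 (H_out = 9.387) on hF = 8.607 gives T ≈ 344.6 K, at which ψ = 0.26.

T = 344.6 K, V/F = 0.26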